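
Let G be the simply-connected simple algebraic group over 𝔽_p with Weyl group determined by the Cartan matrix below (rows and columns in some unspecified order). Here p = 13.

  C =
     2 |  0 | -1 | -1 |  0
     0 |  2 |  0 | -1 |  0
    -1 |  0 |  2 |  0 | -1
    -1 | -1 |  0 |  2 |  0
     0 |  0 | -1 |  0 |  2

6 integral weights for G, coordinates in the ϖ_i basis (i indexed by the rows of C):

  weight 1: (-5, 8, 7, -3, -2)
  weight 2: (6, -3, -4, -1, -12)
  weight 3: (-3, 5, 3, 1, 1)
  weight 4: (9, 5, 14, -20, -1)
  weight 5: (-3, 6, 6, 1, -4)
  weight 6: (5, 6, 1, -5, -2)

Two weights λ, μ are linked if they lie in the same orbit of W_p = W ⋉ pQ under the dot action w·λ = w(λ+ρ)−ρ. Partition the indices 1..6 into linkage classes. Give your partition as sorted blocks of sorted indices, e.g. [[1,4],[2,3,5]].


Type A_5, rank 5, |W|=720; reorder rows/cols to standard.

Alcove-folded reps (p=13, 6 weights, presented ϖ-order):

  [1] (2, 3, 1, 4, 1)
  [2] (2, 6, 2, 0, 2)
  [3] (2, 6, 2, 0, 2)
  [4] (0, 0, 6, 1, 4)
  [5] (2, 6, 2, 0, 2)
  [6] (2, 3, 1, 4, 1)

Grouping the 6 weights by Ā_13-representative: 3 linkage classes.

[[1, 6], [2, 3, 5], [4]]


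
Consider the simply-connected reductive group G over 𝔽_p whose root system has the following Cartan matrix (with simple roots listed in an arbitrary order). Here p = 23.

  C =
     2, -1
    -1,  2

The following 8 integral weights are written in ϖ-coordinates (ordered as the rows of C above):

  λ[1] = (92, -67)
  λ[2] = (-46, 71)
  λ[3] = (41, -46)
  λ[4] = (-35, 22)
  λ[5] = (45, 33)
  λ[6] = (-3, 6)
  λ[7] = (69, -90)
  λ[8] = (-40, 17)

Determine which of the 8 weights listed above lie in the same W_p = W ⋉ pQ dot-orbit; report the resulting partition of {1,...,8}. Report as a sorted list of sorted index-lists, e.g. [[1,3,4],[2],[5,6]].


C ↔ A_2 under row/col permutation; |W(A_2)| = 6.

Folding the 8 weights λ_j+ρ into Ā_23 (reps in the given 2-coord order):

    λ_1+ρ ↦ (19, 1)
    λ_2+ρ ↦ (19, 1)
    λ_3+ρ ↦ (19, 1)
    λ_4+ρ ↦ (12, 0)
    λ_5+ρ ↦ (12, 0)
    λ_6+ρ ↦ (2, 5)
    λ_7+ρ ↦ (19, 1)
    λ_8+ρ ↦ (2, 5)

These 8 weights hit 3 W_23-dot-orbits; sizes (4, 2, 2):

[[1, 2, 3, 7], [4, 5], [6, 8]]


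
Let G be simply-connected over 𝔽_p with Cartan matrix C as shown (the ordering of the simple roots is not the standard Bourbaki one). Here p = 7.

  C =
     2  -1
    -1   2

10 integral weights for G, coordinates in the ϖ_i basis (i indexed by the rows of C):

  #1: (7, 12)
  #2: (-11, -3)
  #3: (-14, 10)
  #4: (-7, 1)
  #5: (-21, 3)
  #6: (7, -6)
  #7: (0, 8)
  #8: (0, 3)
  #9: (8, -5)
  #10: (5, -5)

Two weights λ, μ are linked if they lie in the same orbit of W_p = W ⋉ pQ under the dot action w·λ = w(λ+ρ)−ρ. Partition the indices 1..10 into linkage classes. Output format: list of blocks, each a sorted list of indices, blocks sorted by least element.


Root system A_2: the 2×2 matrix C matches after relabeling.

Folding the 10 weights λ_j+ρ into Ā_7 (reps in the given 2-coord order):

  λ_1+ρ ↦ (1, 6)
  λ_2+ρ ↦ (3, 2)
  λ_3+ρ ↦ (1, 4)
  λ_4+ρ ↦ (2, 4)
  λ_5+ρ ↦ (1, 4)
  λ_6+ρ ↦ (2, 4)
  λ_7+ρ ↦ (2, 4)
  λ_8+ρ ↦ (1, 4)
  λ_9+ρ ↦ (3, 2)
  λ_10+ρ ↦ (2, 4)

These 10 weights hit 4 W_7-dot-orbits; sizes (1, 2, 3, 4):

[[1], [2, 9], [3, 5, 8], [4, 6, 7, 10]]


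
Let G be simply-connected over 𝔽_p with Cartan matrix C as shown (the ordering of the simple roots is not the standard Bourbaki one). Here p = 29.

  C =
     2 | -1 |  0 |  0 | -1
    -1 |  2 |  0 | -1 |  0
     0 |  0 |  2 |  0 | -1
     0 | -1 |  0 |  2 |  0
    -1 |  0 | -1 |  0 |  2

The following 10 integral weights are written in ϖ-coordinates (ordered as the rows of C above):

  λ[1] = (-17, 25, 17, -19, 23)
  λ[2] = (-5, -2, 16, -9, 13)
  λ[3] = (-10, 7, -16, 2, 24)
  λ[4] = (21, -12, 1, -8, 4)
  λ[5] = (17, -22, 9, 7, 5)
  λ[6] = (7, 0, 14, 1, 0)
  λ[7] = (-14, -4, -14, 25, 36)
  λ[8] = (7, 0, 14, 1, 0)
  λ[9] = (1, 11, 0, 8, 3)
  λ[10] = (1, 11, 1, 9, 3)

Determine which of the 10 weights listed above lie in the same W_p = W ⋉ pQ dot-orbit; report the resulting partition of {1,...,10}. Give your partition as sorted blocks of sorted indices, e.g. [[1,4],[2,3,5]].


Cartan matrix: type A_5 (|W|=720); un-permuting the 5 rows.

Folding the 10 weights λ_j+ρ into Ā_29 (reps in the given 5-coord order):

  1: (3, 5, 5, 8, 3);  2: (8, 1, 15, 2, 1);  3: (8, 1, 15, 2, 1);  4: (4, 7, 2, 11, 5);  5: (3, 5, 5, 8, 3);  6: (8, 1, 15, 2, 1);  7: (3, 5, 5, 8, 3);  8: (8, 1, 15, 2, 1);  9: (2, 12, 1, 9, 4);  10: (2, 12, 1, 9, 4)

The 10 indices split into 4 linkage classes (same alcove rep ⇔ same W_29-dot-orbit):

[[1, 5, 7], [2, 3, 6, 8], [4], [9, 10]]


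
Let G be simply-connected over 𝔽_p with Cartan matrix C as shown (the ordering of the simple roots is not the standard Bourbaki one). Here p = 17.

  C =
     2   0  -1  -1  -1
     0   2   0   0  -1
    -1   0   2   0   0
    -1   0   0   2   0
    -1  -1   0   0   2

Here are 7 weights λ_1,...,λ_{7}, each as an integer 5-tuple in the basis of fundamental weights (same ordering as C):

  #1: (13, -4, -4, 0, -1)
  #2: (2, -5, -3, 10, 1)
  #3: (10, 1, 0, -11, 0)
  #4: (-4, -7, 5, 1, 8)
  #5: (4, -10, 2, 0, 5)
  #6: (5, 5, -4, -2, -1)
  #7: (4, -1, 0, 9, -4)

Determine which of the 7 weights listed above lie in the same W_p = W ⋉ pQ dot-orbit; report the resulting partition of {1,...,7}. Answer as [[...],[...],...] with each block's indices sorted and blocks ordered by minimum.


Type D_5, rank 5, |W|=1920; reorder rows/cols to standard.

Folding the 7 weights λ_j+ρ into Ā_17 (reps in the given 5-coord order):

  λ_1+ρ ↦ (2, 6, 3, 1, 0);  λ_2+ρ ↦ (1, 2, 1, 10, 1);  λ_3+ρ ↦ (1, 2, 1, 10, 1);  λ_4+ρ ↦ (2, 6, 3, 1, 0);  λ_5+ρ ↦ (2, 6, 3, 1, 0);  λ_6+ρ ↦ (2, 6, 3, 1, 0);  λ_7+ρ ↦ (1, 2, 1, 10, 1)

Grouping the 7 weights by Ā_17-representative: 2 linkage classes.

[[1, 4, 5, 6], [2, 3, 7]]


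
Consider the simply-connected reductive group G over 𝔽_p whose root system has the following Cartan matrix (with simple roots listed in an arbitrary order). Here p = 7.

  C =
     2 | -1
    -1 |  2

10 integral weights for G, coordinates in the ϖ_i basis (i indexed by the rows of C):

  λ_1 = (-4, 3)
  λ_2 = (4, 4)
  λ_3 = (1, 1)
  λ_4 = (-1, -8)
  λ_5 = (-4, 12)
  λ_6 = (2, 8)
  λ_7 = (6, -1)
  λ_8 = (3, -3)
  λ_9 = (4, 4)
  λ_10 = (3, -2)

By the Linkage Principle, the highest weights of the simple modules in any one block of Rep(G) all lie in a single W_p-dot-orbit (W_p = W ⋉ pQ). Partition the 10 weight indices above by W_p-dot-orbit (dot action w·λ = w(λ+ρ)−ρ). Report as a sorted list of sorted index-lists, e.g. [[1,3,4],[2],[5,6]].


Cartan matrix: type A_2 (|W|=6); un-permuting the 2 rows.

Each λ_j+ρ reduced to Ā_7; 2-tuples below use C's row order:

  λ_1+ρ ↦ (3, 1)
  λ_2+ρ ↦ (2, 2)
  λ_3+ρ ↦ (2, 2)
  λ_4+ρ ↦ (7, 0)
  λ_5+ρ ↦ (3, 1)
  λ_6+ρ ↦ (2, 2)
  λ_7+ρ ↦ (7, 0)
  λ_8+ρ ↦ (2, 2)
  λ_9+ρ ↦ (2, 2)
  λ_10+ρ ↦ (3, 1)

These 10 weights hit 3 W_7-dot-orbits; sizes (3, 5, 2):

[[1, 5, 10], [2, 3, 6, 8, 9], [4, 7]]


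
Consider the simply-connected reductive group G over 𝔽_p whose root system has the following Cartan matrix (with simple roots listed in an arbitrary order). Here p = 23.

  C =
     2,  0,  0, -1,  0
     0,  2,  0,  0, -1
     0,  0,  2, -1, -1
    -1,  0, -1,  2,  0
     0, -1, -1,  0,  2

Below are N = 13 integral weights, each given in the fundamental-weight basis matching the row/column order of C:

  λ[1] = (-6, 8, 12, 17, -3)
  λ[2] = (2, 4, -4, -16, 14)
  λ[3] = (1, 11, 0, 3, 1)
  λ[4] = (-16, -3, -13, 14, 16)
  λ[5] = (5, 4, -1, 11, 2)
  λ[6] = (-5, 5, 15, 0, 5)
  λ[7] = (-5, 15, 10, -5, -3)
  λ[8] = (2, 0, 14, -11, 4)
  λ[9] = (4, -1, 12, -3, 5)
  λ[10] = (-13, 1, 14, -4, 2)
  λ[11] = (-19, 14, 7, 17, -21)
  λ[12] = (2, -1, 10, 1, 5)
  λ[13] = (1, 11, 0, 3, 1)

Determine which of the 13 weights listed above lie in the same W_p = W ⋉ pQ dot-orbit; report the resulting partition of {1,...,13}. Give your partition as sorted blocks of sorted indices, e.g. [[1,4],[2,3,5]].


Cartan matrix: type A_5 (|W|=720); un-permuting the 5 rows.

Alcove-folded reps (p=23, 13 weights, presented ϖ-order):

  1: (7, 1, 5, 3, 5);  2: (3, 2, 0, 12, 3);  3: (2, 12, 1, 4, 2);  4: (3, 2, 0, 12, 3);  5: (3, 2, 0, 12, 3);  6: (3, 0, 11, 2, 6);  7: (2, 12, 1, 4, 2);  8: (7, 1, 5, 3, 5);  9: (3, 0, 11, 2, 6);  10: (3, 2, 0, 12, 3);  11: (3, 2, 0, 12, 3);  12: (3, 0, 11, 2, 6);  13: (2, 12, 1, 4, 2)

4 distinct reps among the 13 weights ⇒ 4 W_23-linkage classes:

[[1, 8], [2, 4, 5, 10, 11], [3, 7, 13], [6, 9, 12]]


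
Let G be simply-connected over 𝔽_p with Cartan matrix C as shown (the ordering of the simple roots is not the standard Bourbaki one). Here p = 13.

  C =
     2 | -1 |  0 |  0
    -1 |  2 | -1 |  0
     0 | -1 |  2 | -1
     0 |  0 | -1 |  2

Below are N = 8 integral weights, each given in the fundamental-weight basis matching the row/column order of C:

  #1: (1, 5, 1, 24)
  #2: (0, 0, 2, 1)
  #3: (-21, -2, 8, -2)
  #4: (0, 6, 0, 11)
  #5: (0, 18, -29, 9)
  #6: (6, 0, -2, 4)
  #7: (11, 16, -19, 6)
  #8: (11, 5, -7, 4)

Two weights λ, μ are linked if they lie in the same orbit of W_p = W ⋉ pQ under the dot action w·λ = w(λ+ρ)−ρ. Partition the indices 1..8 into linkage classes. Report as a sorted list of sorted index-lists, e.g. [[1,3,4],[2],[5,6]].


Cartan matrix: type A_4 (|W|=120); un-permuting the 4 rows.

W_13-reps of the 8 weights in Ā_13 (same 4-coord order as C):

  λ_1 → (1, 1, 3, 2)
  λ_2 → (1, 1, 3, 2)
  λ_3 → (7, 0, 1, 4)
  λ_4 → (7, 0, 1, 4)
  λ_5 → (1, 1, 3, 2)
  λ_6 → (7, 0, 1, 4)
  λ_7 → (1, 1, 3, 2)
  λ_8 → (7, 0, 1, 4)

Linkage partition of the 8 weights (2 classes, p=13):

[[1, 2, 5, 7], [3, 4, 6, 8]]


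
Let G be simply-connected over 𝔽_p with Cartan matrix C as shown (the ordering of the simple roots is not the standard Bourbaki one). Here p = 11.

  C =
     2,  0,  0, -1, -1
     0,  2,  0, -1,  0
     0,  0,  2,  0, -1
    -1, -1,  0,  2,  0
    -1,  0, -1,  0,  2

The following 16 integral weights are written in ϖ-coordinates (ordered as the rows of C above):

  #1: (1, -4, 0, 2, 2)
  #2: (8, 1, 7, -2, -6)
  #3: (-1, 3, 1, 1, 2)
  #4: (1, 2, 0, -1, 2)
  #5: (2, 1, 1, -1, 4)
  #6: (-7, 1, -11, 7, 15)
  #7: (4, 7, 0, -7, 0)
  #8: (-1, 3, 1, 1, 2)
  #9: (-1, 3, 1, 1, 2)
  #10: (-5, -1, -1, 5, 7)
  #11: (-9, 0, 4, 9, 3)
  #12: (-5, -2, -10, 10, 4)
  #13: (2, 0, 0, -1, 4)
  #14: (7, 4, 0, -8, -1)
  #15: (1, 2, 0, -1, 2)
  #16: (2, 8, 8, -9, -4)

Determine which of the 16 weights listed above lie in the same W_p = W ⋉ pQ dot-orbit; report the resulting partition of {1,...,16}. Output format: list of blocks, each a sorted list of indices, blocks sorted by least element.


A_5 Cartan matrix, 5 simple roots permuted; ρ=(1,1,1,1,1).

λ_j+ρ reflected into Ā_11 (⟨·,θ^∨⟩≤11); 5-tuples as given:

    1: (2, 3, 1, 0, 3)
    2: (3, 1, 1, 0, 5)
    3: (0, 4, 2, 2, 3)
    4: (2, 3, 1, 0, 3)
    5: (3, 1, 1, 0, 5)
    6: (1, 2, 1, 5, 0)
    7: (1, 2, 1, 5, 0)
    8: (0, 4, 2, 2, 3)
    9: (0, 4, 2, 2, 3)
    10: (4, 0, 0, 2, 4)
    11: (4, 0, 0, 2, 4)
    12: (4, 0, 0, 2, 4)
    13: (3, 1, 1, 0, 5)
    14: (1, 2, 1, 5, 0)
    15: (2, 3, 1, 0, 3)
    16: (3, 1, 1, 0, 5)

Partition of {1..16} into 5 W_11-dot-orbits:

[[1, 4, 15], [2, 5, 13, 16], [3, 8, 9], [6, 7, 14], [10, 11, 12]]


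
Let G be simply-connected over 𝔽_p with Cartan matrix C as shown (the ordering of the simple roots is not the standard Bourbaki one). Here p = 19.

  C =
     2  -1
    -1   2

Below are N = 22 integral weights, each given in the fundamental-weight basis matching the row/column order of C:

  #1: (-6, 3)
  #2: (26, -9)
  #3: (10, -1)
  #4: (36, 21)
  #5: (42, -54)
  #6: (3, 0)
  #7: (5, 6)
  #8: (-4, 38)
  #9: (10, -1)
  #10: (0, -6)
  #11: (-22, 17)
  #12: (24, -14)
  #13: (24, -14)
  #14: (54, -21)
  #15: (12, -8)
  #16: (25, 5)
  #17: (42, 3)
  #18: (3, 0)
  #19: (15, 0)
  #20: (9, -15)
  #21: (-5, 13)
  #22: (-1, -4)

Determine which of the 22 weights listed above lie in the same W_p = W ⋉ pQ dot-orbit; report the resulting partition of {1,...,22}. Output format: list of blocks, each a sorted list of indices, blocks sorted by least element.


Root system A_2: the 2×2 matrix C matches after relabeling.

Ā_19 reps of the 22 weights (A_2, coords as presented):

  1: (4, 1) · 2: (11, 0) · 3: (11, 0) · 4: (16, 1) · 5: (4, 10) · 6: (4, 1) · 7: (6, 7) · 8: (16, 1) · 9: (11, 0) · 10: (4, 1) · 11: (16, 1) · 12: (6, 7) · 13: (6, 7) · 14: (16, 1) · 15: (6, 7) · 16: (6, 7) · 17: (4, 10) · 18: (4, 1) · 19: (16, 1) · 20: (4, 10) · 21: (4, 10) · 22: (3, 0)

The 22 indices split into 6 linkage classes (same alcove rep ⇔ same W_19-dot-orbit):

[[1, 6, 10, 18], [2, 3, 9], [4, 8, 11, 14, 19], [5, 17, 20, 21], [7, 12, 13, 15, 16], [22]]


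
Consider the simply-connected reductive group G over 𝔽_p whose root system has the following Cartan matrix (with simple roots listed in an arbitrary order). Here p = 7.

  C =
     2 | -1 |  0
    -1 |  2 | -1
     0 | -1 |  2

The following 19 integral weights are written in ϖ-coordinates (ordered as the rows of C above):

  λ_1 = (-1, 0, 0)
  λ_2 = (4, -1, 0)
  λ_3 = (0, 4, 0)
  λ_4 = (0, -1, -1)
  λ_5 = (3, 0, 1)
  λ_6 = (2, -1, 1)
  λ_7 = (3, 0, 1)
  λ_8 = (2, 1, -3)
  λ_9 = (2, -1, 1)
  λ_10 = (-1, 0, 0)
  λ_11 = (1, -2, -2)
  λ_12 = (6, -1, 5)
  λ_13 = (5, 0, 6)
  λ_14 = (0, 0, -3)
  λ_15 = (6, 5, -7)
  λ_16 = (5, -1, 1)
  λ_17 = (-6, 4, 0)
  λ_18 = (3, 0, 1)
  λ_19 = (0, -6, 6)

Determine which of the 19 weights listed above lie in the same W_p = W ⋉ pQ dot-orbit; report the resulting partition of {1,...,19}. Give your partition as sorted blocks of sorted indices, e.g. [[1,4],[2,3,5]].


Root system A_3: the 3×3 matrix C matches after relabeling.

Folding the 19 weights λ_j+ρ into Ā_7 (reps in the given 3-coord order):

  [1] (0, 1, 1);  [2] (5, 0, 1);  [3] (1, 5, 1);  [4] (1, 0, 0);  [5] (4, 1, 2);  [6] (3, 0, 2);  [7] (4, 1, 2);  [8] (3, 0, 2);  [9] (3, 0, 2);  [10] (0, 1, 1);  [11] (0, 1, 1);  [12] (1, 0, 0);  [13] (1, 0, 0);  [14] (0, 1, 1);  [15] (1, 0, 0);  [16] (5, 0, 1);  [17] (5, 0, 1);  [18] (4, 1, 2);  [19] (4, 1, 2)

Grouping the 19 weights by Ā_7-representative: 6 linkage classes.

[[1, 10, 11, 14], [2, 16, 17], [3], [4, 12, 13, 15], [5, 7, 18, 19], [6, 8, 9]]


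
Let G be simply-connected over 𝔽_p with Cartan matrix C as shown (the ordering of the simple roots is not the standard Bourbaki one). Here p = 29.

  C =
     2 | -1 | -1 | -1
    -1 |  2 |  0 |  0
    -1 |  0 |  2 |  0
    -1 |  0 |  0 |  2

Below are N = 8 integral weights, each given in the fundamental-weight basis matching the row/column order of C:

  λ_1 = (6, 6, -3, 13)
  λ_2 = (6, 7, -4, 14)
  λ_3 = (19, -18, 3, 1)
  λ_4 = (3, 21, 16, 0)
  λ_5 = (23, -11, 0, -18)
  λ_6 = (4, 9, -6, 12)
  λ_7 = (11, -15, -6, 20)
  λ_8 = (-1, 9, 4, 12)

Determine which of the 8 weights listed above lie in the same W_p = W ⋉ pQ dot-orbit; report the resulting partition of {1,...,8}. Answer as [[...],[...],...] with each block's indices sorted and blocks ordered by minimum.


Cartan matrix: type D_4 (|W|=192); un-permuting the 4 rows.

Folding the 8 weights λ_j+ρ into Ā_29 (reps in the given 4-coord order):

    λ_1 → (1, 7, 2, 14)
    λ_2 → (1, 7, 2, 14)
    λ_3 → (3, 17, 4, 2)
    λ_4 → (1, 7, 2, 14)
    λ_5 → (1, 7, 2, 14)
    λ_6 → (0, 10, 5, 13)
    λ_7 → (1, 7, 2, 14)
    λ_8 → (0, 10, 5, 13)

3 distinct reps among the 8 weights ⇒ 3 W_29-linkage classes:

[[1, 2, 4, 5, 7], [3], [6, 8]]


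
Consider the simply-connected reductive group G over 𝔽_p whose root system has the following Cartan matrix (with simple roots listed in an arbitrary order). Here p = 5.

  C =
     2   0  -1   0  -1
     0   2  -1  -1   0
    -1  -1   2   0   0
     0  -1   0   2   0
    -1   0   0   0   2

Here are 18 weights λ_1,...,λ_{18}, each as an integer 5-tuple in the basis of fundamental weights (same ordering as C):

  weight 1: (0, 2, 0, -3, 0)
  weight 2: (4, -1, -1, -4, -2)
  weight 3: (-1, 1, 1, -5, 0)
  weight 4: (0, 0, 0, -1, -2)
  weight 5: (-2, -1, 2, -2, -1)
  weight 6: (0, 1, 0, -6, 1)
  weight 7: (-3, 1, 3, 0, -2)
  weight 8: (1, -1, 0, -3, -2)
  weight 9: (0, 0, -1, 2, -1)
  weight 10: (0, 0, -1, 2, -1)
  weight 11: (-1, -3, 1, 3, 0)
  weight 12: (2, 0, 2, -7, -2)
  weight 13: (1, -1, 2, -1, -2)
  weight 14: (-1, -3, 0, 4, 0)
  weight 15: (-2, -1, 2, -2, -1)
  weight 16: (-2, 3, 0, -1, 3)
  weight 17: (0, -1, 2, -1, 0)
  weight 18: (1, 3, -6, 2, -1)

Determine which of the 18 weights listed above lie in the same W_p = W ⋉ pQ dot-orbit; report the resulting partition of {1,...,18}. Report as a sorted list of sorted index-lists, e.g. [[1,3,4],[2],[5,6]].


A_5 Cartan matrix, 5 simple roots permuted; ρ=(1,1,1,1,1).

λ_j+ρ reflected into Ā_5 (⟨·,θ^∨⟩≤5); 5-tuples as given:

    1: (1, 1, 1, 1, 0)
    2: (1, 0, 3, 0, 1)
    3: (0, 2, 0, 2, 1)
    4: (0, 1, 1, 0, 1)
    5: (0, 1, 1, 0, 1)
    6: (1, 1, 1, 1, 0)
    7: (1, 1, 1, 1, 0)
    8: (0, 1, 1, 0, 1)
    9: (1, 1, 0, 3, 0)
    10: (1, 1, 0, 3, 0)
    11: (0, 2, 0, 2, 1)
    12: (1, 2, 1, 1, 0)
    13: (1, 0, 3, 0, 1)
    14: (1, 1, 0, 3, 0)
    15: (0, 1, 1, 0, 1)
    16: (1, 1, 0, 3, 0)
    17: (1, 0, 3, 0, 1)
    18: (0, 1, 1, 0, 1)

6 distinct reps among the 18 weights ⇒ 6 W_5-linkage classes:

[[1, 6, 7], [2, 13, 17], [3, 11], [4, 5, 8, 15, 18], [9, 10, 14, 16], [12]]


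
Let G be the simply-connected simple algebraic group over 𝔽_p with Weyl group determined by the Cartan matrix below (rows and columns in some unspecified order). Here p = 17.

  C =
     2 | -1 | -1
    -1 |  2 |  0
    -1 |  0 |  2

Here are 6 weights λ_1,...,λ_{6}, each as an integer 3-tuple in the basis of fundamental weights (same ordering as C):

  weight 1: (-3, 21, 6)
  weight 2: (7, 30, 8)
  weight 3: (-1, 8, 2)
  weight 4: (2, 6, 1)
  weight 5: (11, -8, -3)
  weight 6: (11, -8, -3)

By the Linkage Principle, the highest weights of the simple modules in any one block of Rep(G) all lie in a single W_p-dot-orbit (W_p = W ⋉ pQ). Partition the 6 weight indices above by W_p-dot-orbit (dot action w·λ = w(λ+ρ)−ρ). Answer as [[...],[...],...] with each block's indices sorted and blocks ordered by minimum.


Type A_3, rank 3, |W|=24; reorder rows/cols to standard.

W_17-reps of the 6 weights in Ā_17 (same 3-coord order as C):

  λ_1 → (3, 7, 2);  λ_2 → (0, 9, 3);  λ_3 → (0, 9, 3);  λ_4 → (3, 7, 2);  λ_5 → (3, 7, 2);  λ_6 → (3, 7, 2)

Linkage partition of the 6 weights (2 classes, p=17):

[[1, 4, 5, 6], [2, 3]]


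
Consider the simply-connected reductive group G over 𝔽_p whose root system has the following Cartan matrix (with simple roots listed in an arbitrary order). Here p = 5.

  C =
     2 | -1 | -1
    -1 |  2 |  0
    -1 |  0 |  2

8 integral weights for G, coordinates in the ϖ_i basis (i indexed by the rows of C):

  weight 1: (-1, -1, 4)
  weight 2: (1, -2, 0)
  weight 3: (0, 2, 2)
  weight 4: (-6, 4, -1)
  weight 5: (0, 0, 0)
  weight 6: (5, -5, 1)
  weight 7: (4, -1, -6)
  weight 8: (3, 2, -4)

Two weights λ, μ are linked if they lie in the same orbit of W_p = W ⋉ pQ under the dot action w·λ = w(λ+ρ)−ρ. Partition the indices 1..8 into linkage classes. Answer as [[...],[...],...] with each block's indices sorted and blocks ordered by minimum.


A_3 Cartan matrix, 3 simple roots permuted; ρ=(1,1,1).

Ā_5 reps of the 8 weights (A_3, coords as presented):

  [1] (0, 0, 5) · [2] (1, 1, 1) · [3] (1, 1, 1) · [4] (0, 0, 5) · [5] (1, 1, 1) · [6] (1, 1, 1) · [7] (0, 0, 5) · [8] (1, 1, 1)

Grouping the 8 weights by Ā_5-representative: 2 linkage classes.

[[1, 4, 7], [2, 3, 5, 6, 8]]


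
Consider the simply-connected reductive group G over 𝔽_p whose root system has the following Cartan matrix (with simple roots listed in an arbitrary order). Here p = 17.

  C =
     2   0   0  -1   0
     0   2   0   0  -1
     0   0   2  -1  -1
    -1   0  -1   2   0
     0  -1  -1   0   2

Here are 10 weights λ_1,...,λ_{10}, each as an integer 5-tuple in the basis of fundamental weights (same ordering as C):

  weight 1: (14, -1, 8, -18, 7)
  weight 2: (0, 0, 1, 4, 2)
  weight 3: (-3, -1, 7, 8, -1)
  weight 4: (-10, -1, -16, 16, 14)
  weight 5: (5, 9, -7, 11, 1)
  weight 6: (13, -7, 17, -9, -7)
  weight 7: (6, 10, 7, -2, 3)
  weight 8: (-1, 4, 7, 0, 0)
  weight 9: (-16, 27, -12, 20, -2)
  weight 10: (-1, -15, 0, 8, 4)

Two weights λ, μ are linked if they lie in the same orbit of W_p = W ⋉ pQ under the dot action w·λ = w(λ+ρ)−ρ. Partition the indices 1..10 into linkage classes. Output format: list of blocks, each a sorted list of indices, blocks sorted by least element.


Dynkin diagram of C (from the 8 off-diagonal −1 entries): A_5.

Alcove-folded reps (p=17, 10 weights, presented ϖ-order):

  1: (2, 0, 8, 7, 0);  2: (1, 1, 2, 5, 3);  3: (2, 0, 8, 7, 0);  4: (2, 0, 8, 7, 0);  5: (1, 1, 2, 5, 3);  6: (1, 1, 2, 5, 3);  7: (1, 1, 2, 5, 3);  8: (0, 5, 8, 1, 1);  9: (1, 1, 2, 5, 3);  10: (0, 5, 8, 1, 1)

3 distinct reps among the 10 weights ⇒ 3 W_17-linkage classes:

[[1, 3, 4], [2, 5, 6, 7, 9], [8, 10]]


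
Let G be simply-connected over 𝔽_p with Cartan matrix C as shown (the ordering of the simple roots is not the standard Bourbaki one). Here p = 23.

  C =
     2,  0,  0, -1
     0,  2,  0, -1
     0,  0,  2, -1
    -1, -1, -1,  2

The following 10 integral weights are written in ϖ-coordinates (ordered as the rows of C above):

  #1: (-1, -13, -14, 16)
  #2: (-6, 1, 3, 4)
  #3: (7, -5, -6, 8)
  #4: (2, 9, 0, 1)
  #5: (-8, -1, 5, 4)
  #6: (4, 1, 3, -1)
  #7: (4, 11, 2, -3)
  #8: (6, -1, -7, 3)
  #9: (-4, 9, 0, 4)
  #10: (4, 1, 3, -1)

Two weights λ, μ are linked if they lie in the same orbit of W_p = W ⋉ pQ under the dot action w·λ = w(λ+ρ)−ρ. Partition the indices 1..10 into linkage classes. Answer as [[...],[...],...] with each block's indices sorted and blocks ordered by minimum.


Dynkin diagram of C (from the 6 off-diagonal −1 entries): D_4.

Folding the 10 weights λ_j+ρ into Ā_23 (reps in the given 4-coord order):

  1: (8, 4, 5, 0)
  2: (5, 2, 4, 0)
  3: (8, 4, 5, 0)
  4: (3, 10, 1, 2)
  5: (5, 2, 4, 0)
  6: (5, 2, 4, 0)
  7: (3, 10, 1, 2)
  8: (5, 2, 4, 0)
  9: (3, 10, 1, 2)
  10: (5, 2, 4, 0)

Grouping the 10 weights by Ā_23-representative: 3 linkage classes.

[[1, 3], [2, 5, 6, 8, 10], [4, 7, 9]]


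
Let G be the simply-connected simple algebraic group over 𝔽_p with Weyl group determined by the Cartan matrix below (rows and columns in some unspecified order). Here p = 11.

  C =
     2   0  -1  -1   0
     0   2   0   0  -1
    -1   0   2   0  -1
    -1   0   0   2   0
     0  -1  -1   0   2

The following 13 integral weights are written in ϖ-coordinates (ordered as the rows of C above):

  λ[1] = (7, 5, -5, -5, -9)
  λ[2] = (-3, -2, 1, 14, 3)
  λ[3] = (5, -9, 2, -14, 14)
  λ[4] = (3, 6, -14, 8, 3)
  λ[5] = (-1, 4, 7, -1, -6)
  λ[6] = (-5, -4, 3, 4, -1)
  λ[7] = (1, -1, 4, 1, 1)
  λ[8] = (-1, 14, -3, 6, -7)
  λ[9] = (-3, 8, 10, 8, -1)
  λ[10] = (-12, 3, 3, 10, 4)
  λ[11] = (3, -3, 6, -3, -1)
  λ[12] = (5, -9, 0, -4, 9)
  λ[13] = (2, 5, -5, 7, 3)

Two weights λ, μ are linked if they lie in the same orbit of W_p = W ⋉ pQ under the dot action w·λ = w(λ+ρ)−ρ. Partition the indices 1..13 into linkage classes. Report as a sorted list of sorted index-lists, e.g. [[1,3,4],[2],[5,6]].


Dynkin diagram of C (from the 8 off-diagonal −1 entries): A_5.

Alcove-folded reps (p=11, 13 weights, presented ϖ-order):

  1: (2, 3, 2, 3, 0);  2: (2, 3, 2, 3, 0);  3: (2, 3, 2, 3, 0);  4: (2, 0, 5, 2, 2);  5: (0, 0, 3, 0, 5);  6: (1, 0, 3, 1, 0);  7: (2, 0, 5, 2, 2);  8: (2, 3, 2, 3, 0);  9: (2, 0, 5, 2, 2);  10: (2, 0, 5, 2, 2);  11: (2, 0, 5, 2, 2);  12: (0, 2, 1, 3, 2);  13: (1, 0, 3, 1, 0)

5 distinct reps among the 13 weights ⇒ 5 W_11-linkage classes:

[[1, 2, 3, 8], [4, 7, 9, 10, 11], [5], [6, 13], [12]]


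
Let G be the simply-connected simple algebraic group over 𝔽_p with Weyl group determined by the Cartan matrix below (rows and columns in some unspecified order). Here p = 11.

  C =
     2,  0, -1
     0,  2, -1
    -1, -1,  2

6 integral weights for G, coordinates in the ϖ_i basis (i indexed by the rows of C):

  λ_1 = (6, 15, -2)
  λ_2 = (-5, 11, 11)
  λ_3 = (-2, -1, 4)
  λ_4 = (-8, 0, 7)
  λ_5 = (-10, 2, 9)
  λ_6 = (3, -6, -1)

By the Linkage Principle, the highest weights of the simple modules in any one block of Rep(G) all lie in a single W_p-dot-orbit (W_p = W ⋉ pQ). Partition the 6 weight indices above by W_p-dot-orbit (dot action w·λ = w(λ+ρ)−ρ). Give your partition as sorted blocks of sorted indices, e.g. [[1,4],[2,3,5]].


Cartan matrix: type A_3 (|W|=24); un-permuting the 3 rows.

Folding the 6 weights λ_j+ρ into Ā_11 (reps in the given 3-coord order):

  λ_1+ρ ↦ (1, 0, 4)
  λ_2+ρ ↦ (7, 1, 1)
  λ_3+ρ ↦ (1, 0, 4)
  λ_4+ρ ↦ (7, 1, 1)
  λ_5+ρ ↦ (7, 1, 1)
  λ_6+ρ ↦ (1, 0, 4)

Linkage partition of the 6 weights (2 classes, p=11):

[[1, 3, 6], [2, 4, 5]]


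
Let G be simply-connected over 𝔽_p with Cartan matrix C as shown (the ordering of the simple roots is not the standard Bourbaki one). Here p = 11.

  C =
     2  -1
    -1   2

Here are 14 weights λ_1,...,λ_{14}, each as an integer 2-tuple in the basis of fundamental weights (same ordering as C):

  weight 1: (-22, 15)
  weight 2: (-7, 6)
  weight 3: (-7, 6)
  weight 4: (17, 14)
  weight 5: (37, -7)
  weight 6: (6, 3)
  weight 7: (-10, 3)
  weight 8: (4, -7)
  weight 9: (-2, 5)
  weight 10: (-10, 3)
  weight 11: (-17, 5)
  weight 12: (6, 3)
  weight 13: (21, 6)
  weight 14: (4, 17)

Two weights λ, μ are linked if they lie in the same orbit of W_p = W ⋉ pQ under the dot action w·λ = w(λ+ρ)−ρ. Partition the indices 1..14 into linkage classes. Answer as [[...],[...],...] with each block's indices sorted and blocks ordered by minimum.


Root system A_2: the 2×2 matrix C matches after relabeling.

Each λ_j+ρ reduced to Ā_11; 2-tuples below use C's row order:

  1: (1, 5) · 2: (6, 1) · 3: (6, 1) · 4: (7, 4) · 5: (1, 5) · 6: (7, 4) · 7: (4, 5) · 8: (1, 5) · 9: (1, 5) · 10: (4, 5) · 11: (1, 5) · 12: (7, 4) · 13: (7, 4) · 14: (6, 1)

These 14 weights hit 4 W_11-dot-orbits; sizes (5, 3, 4, 2):

[[1, 5, 8, 9, 11], [2, 3, 14], [4, 6, 12, 13], [7, 10]]


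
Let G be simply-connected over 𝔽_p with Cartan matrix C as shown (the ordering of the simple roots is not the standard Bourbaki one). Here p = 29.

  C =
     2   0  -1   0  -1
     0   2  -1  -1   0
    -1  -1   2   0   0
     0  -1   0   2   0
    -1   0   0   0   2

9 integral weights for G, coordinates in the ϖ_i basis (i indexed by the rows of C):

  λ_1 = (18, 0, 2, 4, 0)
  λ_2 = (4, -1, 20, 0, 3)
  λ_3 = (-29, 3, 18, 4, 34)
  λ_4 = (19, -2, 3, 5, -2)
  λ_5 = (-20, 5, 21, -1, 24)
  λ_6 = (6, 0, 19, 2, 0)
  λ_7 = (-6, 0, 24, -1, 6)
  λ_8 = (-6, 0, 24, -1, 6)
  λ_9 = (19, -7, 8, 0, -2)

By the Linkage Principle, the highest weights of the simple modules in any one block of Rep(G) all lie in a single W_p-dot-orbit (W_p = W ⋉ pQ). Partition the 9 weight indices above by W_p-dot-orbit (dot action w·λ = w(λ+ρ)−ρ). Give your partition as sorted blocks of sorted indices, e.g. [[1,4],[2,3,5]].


A_5 Cartan matrix, 5 simple roots permuted; ρ=(1,1,1,1,1).

Each λ_j+ρ reduced to Ā_29; 5-tuples below use C's row order:

  [1] (19, 1, 3, 5, 1)
  [2] (5, 1, 20, 0, 2)
  [3] (19, 1, 3, 5, 1)
  [4] (19, 1, 3, 5, 1)
  [5] (19, 1, 3, 5, 1)
  [6] (5, 1, 20, 0, 2)
  [7] (5, 1, 20, 0, 2)
  [8] (5, 1, 20, 0, 2)
  [9] (19, 1, 3, 5, 1)

Partition of {1..9} into 2 W_29-dot-orbits:

[[1, 3, 4, 5, 9], [2, 6, 7, 8]]


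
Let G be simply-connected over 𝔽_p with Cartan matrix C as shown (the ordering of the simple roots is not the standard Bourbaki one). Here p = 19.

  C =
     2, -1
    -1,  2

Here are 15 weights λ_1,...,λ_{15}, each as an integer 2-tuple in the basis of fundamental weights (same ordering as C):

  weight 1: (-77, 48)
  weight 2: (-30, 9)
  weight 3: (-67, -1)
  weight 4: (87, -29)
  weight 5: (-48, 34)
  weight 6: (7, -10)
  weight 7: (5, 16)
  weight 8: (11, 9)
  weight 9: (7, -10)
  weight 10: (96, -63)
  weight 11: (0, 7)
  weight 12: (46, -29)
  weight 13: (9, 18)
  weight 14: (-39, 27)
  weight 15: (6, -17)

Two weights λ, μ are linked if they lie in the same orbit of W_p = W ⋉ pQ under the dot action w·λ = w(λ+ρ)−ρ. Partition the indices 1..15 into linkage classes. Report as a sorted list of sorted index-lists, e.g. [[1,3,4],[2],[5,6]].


Root system A_2: the 2×2 matrix C matches after relabeling.

Each λ_j+ρ reduced to Ā_19; 2-tuples below use C's row order:

    λ_1 → (0, 11)
    λ_2 → (0, 9)
    λ_3 → (0, 9)
    λ_4 → (9, 7)
    λ_5 → (9, 7)
    λ_6 → (1, 8)
    λ_7 → (2, 13)
    λ_8 → (9, 7)
    λ_9 → (1, 8)
    λ_10 → (2, 14)
    λ_11 → (1, 8)
    λ_12 → (0, 9)
    λ_13 → (0, 9)
    λ_14 → (0, 9)
    λ_15 → (9, 7)

Grouping the 15 weights by Ā_19-representative: 6 linkage classes.

[[1], [2, 3, 12, 13, 14], [4, 5, 8, 15], [6, 9, 11], [7], [10]]


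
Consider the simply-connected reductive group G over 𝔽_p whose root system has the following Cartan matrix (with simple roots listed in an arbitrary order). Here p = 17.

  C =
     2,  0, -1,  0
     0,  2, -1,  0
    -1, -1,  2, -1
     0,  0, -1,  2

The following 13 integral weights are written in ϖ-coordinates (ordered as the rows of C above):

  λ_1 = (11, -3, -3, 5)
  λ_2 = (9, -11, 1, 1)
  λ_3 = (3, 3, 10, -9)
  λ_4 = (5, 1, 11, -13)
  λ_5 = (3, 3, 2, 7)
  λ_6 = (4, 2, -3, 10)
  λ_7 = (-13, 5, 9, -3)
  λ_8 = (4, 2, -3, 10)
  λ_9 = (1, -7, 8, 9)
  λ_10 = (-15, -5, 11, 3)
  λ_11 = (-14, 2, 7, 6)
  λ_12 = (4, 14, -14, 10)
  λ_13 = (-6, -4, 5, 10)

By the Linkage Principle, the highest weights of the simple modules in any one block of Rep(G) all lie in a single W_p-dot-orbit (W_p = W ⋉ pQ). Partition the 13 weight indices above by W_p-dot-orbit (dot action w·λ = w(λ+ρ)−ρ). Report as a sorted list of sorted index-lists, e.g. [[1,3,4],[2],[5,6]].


Cartan matrix: type D_4 (|W|=192); un-permuting the 4 rows.

Each λ_j+ρ reduced to Ā_17; 4-tuples below use C's row order:

  λ_1 → (8, 2, 2, 2) · λ_2 → (2, 2, 2, 6) · λ_3 → (2, 2, 2, 6) · λ_4 → (3, 1, 2, 9) · λ_5 → (2, 2, 2, 6) · λ_6 → (3, 1, 2, 9) · λ_7 → (8, 2, 2, 2) · λ_8 → (3, 1, 2, 9) · λ_9 → (2, 2, 2, 6) · λ_10 → (8, 2, 2, 2) · λ_11 → (8, 2, 2, 2) · λ_12 → (8, 2, 2, 2) · λ_13 → (3, 1, 2, 9)

The 13 indices split into 3 linkage classes (same alcove rep ⇔ same W_17-dot-orbit):

[[1, 7, 10, 11, 12], [2, 3, 5, 9], [4, 6, 8, 13]]


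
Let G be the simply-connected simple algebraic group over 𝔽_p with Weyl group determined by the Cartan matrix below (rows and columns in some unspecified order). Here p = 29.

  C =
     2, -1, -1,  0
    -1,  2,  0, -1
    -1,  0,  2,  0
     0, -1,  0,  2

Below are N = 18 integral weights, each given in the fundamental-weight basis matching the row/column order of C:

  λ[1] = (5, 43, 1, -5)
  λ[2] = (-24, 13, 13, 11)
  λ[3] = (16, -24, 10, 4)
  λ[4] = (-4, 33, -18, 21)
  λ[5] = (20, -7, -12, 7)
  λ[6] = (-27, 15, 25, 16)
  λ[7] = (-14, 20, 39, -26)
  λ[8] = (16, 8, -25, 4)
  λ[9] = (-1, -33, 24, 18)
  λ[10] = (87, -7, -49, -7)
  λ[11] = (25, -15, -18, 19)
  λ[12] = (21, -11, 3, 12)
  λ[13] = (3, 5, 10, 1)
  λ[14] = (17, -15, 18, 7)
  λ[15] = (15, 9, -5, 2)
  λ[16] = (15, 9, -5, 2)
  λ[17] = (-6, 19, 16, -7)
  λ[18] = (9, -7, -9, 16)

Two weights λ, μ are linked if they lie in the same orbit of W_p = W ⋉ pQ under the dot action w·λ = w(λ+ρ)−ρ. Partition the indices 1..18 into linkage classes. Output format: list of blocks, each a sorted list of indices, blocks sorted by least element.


Cartan matrix: type A_4 (|W|=120); un-permuting the 4 rows.

Alcove-folded reps (p=29, 18 weights, presented ϖ-order):

  [1] (4, 6, 11, 2)
  [2] (5, 9, 9, 3)
  [3] (5, 1, 5, 17)
  [4] (7, 2, 15, 3)
  [5] (4, 6, 11, 2)
  [6] (12, 10, 4, 3)
  [7] (4, 2, 4, 11)
  [8] (7, 2, 15, 3)
  [9] (12, 10, 4, 3)
  [10] (5, 1, 5, 17)
  [11] (5, 9, 9, 3)
  [12] (12, 10, 4, 3)
  [13] (4, 6, 11, 2)
  [14] (4, 6, 11, 2)
  [15] (12, 10, 4, 3)
  [16] (12, 10, 4, 3)
  [17] (5, 9, 9, 3)
  [18] (4, 2, 4, 11)

Partition of {1..18} into 6 W_29-dot-orbits:

[[1, 5, 13, 14], [2, 11, 17], [3, 10], [4, 8], [6, 9, 12, 15, 16], [7, 18]]


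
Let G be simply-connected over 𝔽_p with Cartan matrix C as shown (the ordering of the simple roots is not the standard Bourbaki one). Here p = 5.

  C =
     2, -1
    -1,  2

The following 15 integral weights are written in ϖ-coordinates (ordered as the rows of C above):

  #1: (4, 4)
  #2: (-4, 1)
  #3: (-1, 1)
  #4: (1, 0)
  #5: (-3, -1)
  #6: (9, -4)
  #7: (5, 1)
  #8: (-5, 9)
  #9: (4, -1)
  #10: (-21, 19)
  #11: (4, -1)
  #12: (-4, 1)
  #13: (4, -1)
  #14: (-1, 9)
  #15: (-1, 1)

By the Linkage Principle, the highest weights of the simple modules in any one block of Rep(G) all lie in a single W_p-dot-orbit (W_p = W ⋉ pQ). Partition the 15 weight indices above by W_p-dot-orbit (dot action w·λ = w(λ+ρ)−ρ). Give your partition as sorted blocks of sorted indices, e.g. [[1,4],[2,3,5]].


Root system A_2: the 2×2 matrix C matches after relabeling.

Ā_5 reps of the 15 weights (A_2, coords as presented):

  [1] (0, 0)
  [2] (2, 1)
  [3] (0, 2)
  [4] (2, 1)
  [5] (0, 2)
  [6] (0, 2)
  [7] (2, 1)
  [8] (1, 0)
  [9] (5, 0)
  [10] (5, 0)
  [11] (5, 0)
  [12] (2, 1)
  [13] (5, 0)
  [14] (5, 0)
  [15] (0, 2)

Linkage partition of the 15 weights (5 classes, p=5):

[[1], [2, 4, 7, 12], [3, 5, 6, 15], [8], [9, 10, 11, 13, 14]]


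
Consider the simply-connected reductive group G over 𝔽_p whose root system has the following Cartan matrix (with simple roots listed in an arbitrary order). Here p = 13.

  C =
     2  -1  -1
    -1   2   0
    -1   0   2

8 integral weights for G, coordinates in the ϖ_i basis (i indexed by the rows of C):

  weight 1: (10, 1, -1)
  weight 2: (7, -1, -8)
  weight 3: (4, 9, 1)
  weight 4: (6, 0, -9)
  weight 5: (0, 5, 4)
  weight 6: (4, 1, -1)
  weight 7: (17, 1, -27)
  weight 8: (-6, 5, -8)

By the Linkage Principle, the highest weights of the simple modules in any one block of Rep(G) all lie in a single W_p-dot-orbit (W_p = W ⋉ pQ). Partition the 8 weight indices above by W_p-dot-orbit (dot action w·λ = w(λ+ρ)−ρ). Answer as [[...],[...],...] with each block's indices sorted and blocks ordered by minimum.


Root system A_3: the 3×3 matrix C matches after relabeling.

Ā_13 reps of the 8 weights (A_3, coords as presented):

  1: (11, 2, 0);  2: (1, 0, 7);  3: (3, 6, 2);  4: (1, 0, 7);  5: (1, 6, 5);  6: (5, 2, 0);  7: (5, 2, 0);  8: (1, 6, 5)

These 8 weights hit 5 W_13-dot-orbits; sizes (1, 2, 1, 2, 2):

[[1], [2, 4], [3], [5, 8], [6, 7]]


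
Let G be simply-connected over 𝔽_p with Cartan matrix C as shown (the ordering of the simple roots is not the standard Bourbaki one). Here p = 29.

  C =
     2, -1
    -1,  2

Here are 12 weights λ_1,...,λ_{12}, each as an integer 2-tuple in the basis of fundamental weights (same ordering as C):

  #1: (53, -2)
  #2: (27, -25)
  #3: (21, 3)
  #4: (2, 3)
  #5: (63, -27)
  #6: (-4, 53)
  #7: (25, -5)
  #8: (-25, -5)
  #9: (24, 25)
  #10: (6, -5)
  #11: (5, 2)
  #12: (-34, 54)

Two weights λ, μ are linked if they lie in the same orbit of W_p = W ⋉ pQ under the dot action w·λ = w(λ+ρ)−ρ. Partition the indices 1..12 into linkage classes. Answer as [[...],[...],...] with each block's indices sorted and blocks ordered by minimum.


Cartan matrix: type A_2 (|W|=6); un-permuting the 2 rows.

Ā_29 reps of the 12 weights (A_2, coords as presented):

  [1] (4, 24)
  [2] (4, 24)
  [3] (22, 4)
  [4] (3, 4)
  [5] (6, 3)
  [6] (22, 4)
  [7] (22, 4)
  [8] (4, 24)
  [9] (3, 4)
  [10] (3, 4)
  [11] (6, 3)
  [12] (3, 4)

These 12 weights hit 4 W_29-dot-orbits; sizes (3, 3, 4, 2):

[[1, 2, 8], [3, 6, 7], [4, 9, 10, 12], [5, 11]]


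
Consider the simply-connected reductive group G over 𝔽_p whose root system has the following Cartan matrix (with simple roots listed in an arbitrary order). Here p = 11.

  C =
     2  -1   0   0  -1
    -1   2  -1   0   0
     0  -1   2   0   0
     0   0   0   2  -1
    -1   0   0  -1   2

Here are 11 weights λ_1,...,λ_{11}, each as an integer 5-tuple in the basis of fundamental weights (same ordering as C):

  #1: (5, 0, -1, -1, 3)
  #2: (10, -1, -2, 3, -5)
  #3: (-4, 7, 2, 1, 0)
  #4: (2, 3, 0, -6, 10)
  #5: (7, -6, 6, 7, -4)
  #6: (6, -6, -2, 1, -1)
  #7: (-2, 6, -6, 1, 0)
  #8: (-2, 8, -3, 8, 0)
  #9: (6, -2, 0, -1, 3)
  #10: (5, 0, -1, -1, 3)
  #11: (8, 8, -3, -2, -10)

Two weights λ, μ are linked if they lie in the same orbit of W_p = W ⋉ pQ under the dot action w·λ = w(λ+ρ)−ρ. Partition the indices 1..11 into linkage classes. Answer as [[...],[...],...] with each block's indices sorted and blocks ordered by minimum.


Type A_5, rank 5, |W|=720; reorder rows/cols to standard.

Folding the 11 weights λ_j+ρ into Ā_11 (reps in the given 5-coord order):

  [1] (6, 1, 0, 0, 4) · [2] (6, 1, 0, 0, 4) · [3] (1, 5, 3, 0, 2) · [4] (0, 3, 2, 1, 3) · [5] (0, 3, 2, 1, 3) · [6] (1, 1, 5, 2, 0) · [7] (1, 1, 5, 2, 0) · [8] (1, 1, 5, 2, 0) · [9] (6, 1, 0, 0, 4) · [10] (6, 1, 0, 0, 4) · [11] (1, 1, 5, 2, 0)

The 11 indices split into 4 linkage classes (same alcove rep ⇔ same W_11-dot-orbit):

[[1, 2, 9, 10], [3], [4, 5], [6, 7, 8, 11]]


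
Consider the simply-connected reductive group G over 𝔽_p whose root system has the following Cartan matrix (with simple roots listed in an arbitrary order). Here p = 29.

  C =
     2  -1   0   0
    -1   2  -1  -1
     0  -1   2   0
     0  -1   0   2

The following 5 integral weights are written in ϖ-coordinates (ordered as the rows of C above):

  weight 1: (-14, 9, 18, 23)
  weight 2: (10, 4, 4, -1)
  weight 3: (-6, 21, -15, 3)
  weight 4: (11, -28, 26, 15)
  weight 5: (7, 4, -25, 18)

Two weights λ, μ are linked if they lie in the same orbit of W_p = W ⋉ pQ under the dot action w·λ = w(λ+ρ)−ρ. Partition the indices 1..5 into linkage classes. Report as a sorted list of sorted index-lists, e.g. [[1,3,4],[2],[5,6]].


Root system D_4: the 4×4 matrix C matches after relabeling.

W_29-reps of the 5 weights in Ā_29 (same 4-coord order as C):

    [1] (11, 5, 5, 0)
    [2] (11, 5, 5, 0)
    [3] (5, 3, 14, 4)
    [4] (15, 1, 0, 11)
    [5] (11, 5, 5, 0)

Linkage partition of the 5 weights (3 classes, p=29):

[[1, 2, 5], [3], [4]]


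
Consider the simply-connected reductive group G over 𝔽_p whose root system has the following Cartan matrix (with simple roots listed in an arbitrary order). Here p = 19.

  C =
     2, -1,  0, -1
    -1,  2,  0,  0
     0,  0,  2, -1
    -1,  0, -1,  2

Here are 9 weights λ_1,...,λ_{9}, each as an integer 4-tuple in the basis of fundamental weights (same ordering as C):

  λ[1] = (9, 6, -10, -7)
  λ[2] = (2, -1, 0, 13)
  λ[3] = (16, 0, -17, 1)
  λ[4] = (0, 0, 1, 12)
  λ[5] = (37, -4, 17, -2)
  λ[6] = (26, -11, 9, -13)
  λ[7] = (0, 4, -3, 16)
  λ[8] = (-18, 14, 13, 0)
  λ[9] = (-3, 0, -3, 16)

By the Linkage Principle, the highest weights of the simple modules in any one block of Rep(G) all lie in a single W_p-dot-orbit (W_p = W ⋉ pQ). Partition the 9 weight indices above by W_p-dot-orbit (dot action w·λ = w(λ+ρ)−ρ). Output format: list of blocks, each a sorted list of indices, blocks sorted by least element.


Root system A_4: the 4×4 matrix C matches after relabeling.

λ_j+ρ reflected into Ā_19 (⟨·,θ^∨⟩≤19); 4-tuples as given:

    λ_1 → (5, 2, 6, 4)
    λ_2 → (3, 0, 1, 14)
    λ_3 → (3, 0, 1, 14)
    λ_4 → (1, 1, 2, 13)
    λ_5 → (3, 0, 1, 14)
    λ_6 → (5, 2, 6, 4)
    λ_7 → (1, 1, 2, 13)
    λ_8 → (1, 1, 2, 13)
    λ_9 → (1, 1, 2, 13)

Partition of {1..9} into 3 W_19-dot-orbits:

[[1, 6], [2, 3, 5], [4, 7, 8, 9]]


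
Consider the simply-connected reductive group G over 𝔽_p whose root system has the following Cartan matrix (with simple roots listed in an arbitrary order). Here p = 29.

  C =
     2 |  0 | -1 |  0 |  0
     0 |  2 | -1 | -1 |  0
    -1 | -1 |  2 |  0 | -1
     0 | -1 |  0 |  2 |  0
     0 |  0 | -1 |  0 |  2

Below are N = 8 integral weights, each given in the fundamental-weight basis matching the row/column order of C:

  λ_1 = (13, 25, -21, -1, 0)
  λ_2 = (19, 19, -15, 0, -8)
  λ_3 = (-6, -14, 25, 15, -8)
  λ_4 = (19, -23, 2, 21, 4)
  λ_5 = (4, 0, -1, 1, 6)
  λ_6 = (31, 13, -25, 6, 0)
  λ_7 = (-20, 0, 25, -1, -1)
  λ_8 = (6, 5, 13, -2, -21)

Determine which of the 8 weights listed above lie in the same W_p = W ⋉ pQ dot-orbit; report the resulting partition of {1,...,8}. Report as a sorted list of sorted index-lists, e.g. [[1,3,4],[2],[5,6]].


Type D_5, rank 5, |W|=1920; reorder rows/cols to standard.

W_29-reps of the 8 weights in Ā_29 (same 5-coord order as C):

    [1] (1, 1, 5, 0, 14)
    [2] (1, 1, 5, 0, 14)
    [3] (5, 1, 0, 2, 7)
    [4] (1, 1, 5, 0, 14)
    [5] (5, 1, 0, 2, 7)
    [6] (1, 1, 5, 0, 14)
    [7] (19, 0, 2, 5, 0)
    [8] (1, 1, 5, 0, 14)

Grouping the 8 weights by Ā_29-representative: 3 linkage classes.

[[1, 2, 4, 6, 8], [3, 5], [7]]
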